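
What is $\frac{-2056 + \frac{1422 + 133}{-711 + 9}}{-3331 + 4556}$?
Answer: $- \frac{1444867}{859950} \approx -1.6802$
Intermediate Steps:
$\frac{-2056 + \frac{1422 + 133}{-711 + 9}}{-3331 + 4556} = \frac{-2056 + \frac{1555}{-702}}{1225} = \left(-2056 + 1555 \left(- \frac{1}{702}\right)\right) \frac{1}{1225} = \left(-2056 - \frac{1555}{702}\right) \frac{1}{1225} = \left(- \frac{1444867}{702}\right) \frac{1}{1225} = - \frac{1444867}{859950}$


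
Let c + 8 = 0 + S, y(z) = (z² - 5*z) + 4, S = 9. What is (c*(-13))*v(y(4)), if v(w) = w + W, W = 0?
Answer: 0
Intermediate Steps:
y(z) = 4 + z² - 5*z
v(w) = w (v(w) = w + 0 = w)
c = 1 (c = -8 + (0 + 9) = -8 + 9 = 1)
(c*(-13))*v(y(4)) = (1*(-13))*(4 + 4² - 5*4) = -13*(4 + 16 - 20) = -13*0 = 0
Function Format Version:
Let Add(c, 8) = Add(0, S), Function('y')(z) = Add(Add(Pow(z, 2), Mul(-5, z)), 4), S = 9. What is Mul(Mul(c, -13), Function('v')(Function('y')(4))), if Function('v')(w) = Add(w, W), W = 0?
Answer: 0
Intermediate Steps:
Function('y')(z) = Add(4, Pow(z, 2), Mul(-5, z))
Function('v')(w) = w (Function('v')(w) = Add(w, 0) = w)
c = 1 (c = Add(-8, Add(0, 9)) = Add(-8, 9) = 1)
Mul(Mul(c, -13), Function('v')(Function('y')(4))) = Mul(Mul(1, -13), Add(4, Pow(4, 2), Mul(-5, 4))) = Mul(-13, Add(4, 16, -20)) = Mul(-13, 0) = 0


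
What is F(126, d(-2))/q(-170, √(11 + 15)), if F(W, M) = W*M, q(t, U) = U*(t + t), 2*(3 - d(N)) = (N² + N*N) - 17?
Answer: -189*√26/1768 ≈ -0.54509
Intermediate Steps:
d(N) = 23/2 - N² (d(N) = 3 - ((N² + N*N) - 17)/2 = 3 - ((N² + N²) - 17)/2 = 3 - (2*N² - 17)/2 = 3 - (-17 + 2*N²)/2 = 3 + (17/2 - N²) = 23/2 - N²)
q(t, U) = 2*U*t (q(t, U) = U*(2*t) = 2*U*t)
F(W, M) = M*W
F(126, d(-2))/q(-170, √(11 + 15)) = ((23/2 - 1*(-2)²)*126)/((2*√(11 + 15)*(-170))) = ((23/2 - 1*4)*126)/((2*√26*(-170))) = ((23/2 - 4)*126)/((-340*√26)) = ((15/2)*126)*(-√26/8840) = 945*(-√26/8840) = -189*√26/1768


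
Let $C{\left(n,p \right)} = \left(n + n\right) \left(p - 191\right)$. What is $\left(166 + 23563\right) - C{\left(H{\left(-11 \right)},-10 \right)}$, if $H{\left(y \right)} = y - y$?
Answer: $23729$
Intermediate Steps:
$H{\left(y \right)} = 0$
$C{\left(n,p \right)} = 2 n \left(-191 + p\right)$
$\left(166 + 23563\right) - C{\left(H{\left(-11 \right)},-10 \right)} = \left(166 + 23563\right) - 2 \cdot 0 \left(-191 - 10\right) = 23729 - 2 \cdot 0 \left(-201\right) = 23729 - 0 = 23729 + 0 = 23729$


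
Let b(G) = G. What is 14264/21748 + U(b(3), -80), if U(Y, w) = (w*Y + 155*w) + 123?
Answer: -68051363/5437 ≈ -12516.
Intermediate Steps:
U(Y, w) = 123 + 155*w + Y*w (U(Y, w) = (Y*w + 155*w) + 123 = (155*w + Y*w) + 123 = 123 + 155*w + Y*w)
14264/21748 + U(b(3), -80) = 14264/21748 + (123 + 155*(-80) + 3*(-80)) = 14264*(1/21748) + (123 - 12400 - 240) = 3566/5437 - 12517 = -68051363/5437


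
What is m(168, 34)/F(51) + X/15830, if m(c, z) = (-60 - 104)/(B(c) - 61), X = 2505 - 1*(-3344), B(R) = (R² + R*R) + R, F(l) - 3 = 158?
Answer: 2130185011/5765510786 ≈ 0.36947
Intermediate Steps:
F(l) = 161 (F(l) = 3 + 158 = 161)
B(R) = R + 2*R² (B(R) = (R² + R²) + R = 2*R² + R = R + 2*R²)
X = 5849 (X = 2505 + 3344 = 5849)
m(c, z) = -164/(-61 + c*(1 + 2*c)) (m(c, z) = (-60 - 104)/(c*(1 + 2*c) - 61) = -164/(-61 + c*(1 + 2*c)))
m(168, 34)/F(51) + X/15830 = -164/(-61 + 168*(1 + 2*168))/161 + 5849/15830 = -164/(-61 + 168*(1 + 336))*(1/161) + 5849*(1/15830) = -164/(-61 + 168*337)*(1/161) + 5849/15830 = -164/(-61 + 56616)*(1/161) + 5849/15830 = -164/56555*(1/161) + 5849/15830 = -164*1/56555*(1/161) + 5849/15830 = -164/56555*1/161 + 5849/15830 = -164/9105355 + 5849/15830 = 2130185011/5765510786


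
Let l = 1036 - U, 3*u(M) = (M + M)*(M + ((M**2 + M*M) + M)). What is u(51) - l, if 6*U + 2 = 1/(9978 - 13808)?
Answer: 4120306339/22980 ≈ 1.7930e+5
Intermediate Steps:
u(M) = 2*M*(2*M + 2*M**2)/3 (u(M) = ((M + M)*(M + ((M**2 + M*M) + M)))/3 = ((2*M)*(M + ((M**2 + M**2) + M)))/3 = ((2*M)*(M + (2*M**2 + M)))/3 = ((2*M)*(M + (M + 2*M**2)))/3 = ((2*M)*(2*M + 2*M**2))/3 = (2*M*(2*M + 2*M**2))/3 = 2*M*(2*M + 2*M**2)/3)
U = -7661/22980 (U = -1/3 + 1/(6*(9978 - 13808)) = -1/3 + (1/6)/(-3830) = -1/3 + (1/6)*(-1/3830) = -1/3 - 1/22980 = -7661/22980 ≈ -0.33338)
l = 23814941/22980 (l = 1036 - 1*(-7661/22980) = 1036 + 7661/22980 = 23814941/22980 ≈ 1036.3)
u(51) - l = (4/3)*51**2*(1 + 51) - 1*23814941/22980 = (4/3)*2601*52 - 23814941/22980 = 180336 - 23814941/22980 = 4120306339/22980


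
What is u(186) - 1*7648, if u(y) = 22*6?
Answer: -7516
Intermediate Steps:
u(y) = 132
u(186) - 1*7648 = 132 - 1*7648 = 132 - 7648 = -7516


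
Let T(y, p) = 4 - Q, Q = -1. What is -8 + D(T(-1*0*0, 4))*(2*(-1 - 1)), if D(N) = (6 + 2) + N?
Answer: -60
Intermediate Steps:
T(y, p) = 5 (T(y, p) = 4 - 1*(-1) = 4 + 1 = 5)
D(N) = 8 + N
-8 + D(T(-1*0*0, 4))*(2*(-1 - 1)) = -8 + (8 + 5)*(2*(-1 - 1)) = -8 + 13*(2*(-2)) = -8 + 13*(-4) = -8 - 52 = -60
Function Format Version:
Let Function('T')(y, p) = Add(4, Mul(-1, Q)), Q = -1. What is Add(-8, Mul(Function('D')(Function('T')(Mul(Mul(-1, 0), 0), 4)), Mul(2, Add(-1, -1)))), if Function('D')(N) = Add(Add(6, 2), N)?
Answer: -60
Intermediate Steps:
Function('T')(y, p) = 5 (Function('T')(y, p) = Add(4, Mul(-1, -1)) = Add(4, 1) = 5)
Function('D')(N) = Add(8, N)
Add(-8, Mul(Function('D')(Function('T')(Mul(Mul(-1, 0), 0), 4)), Mul(2, Add(-1, -1)))) = Add(-8, Mul(Add(8, 5), Mul(2, Add(-1, -1)))) = Add(-8, Mul(13, Mul(2, -2))) = Add(-8, Mul(13, -4)) = Add(-8, -52) = -60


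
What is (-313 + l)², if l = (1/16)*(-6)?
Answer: 6285049/64 ≈ 98204.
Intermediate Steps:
l = -3/8 (l = (1*(1/16))*(-6) = (1/16)*(-6) = -3/8 ≈ -0.37500)
(-313 + l)² = (-313 - 3/8)² = (-2507/8)² = 6285049/64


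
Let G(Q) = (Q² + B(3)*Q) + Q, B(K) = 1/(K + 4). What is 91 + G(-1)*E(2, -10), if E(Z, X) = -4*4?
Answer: 653/7 ≈ 93.286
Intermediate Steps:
E(Z, X) = -16
B(K) = 1/(4 + K)
G(Q) = Q² + 8*Q/7 (G(Q) = (Q² + Q/(4 + 3)) + Q = (Q² + Q/7) + Q = Q² + 8*Q/7)
91 + G(-1)*E(2, -10) = 91 + ((⅐)*(-1)*(8 + 7*(-1)))*(-16) = 91 + ((⅐)*(-1)*(8 - 7))*(-16) = 91 + ((⅐)*(-1)*1)*(-16) = 91 - ⅐*(-16) = 91 + 16/7 = 653/7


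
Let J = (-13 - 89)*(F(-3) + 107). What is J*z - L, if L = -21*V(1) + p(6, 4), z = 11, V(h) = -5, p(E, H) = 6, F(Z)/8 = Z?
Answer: -93237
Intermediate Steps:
F(Z) = 8*Z
J = -8466 (J = (-13 - 89)*(8*(-3) + 107) = -102*(-24 + 107) = -102*83 = -8466)
L = 111 (L = -21*(-5) + 6 = 105 + 6 = 111)
J*z - L = -8466*11 - 1*111 = -93126 - 111 = -93237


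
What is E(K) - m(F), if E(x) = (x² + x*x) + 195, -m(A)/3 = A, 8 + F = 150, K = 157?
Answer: 49919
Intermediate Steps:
F = 142 (F = -8 + 150 = 142)
m(A) = -3*A
E(x) = 195 + 2*x² (E(x) = (x² + x²) + 195 = 2*x² + 195 = 195 + 2*x²)
E(K) - m(F) = (195 + 2*157²) - (-3)*142 = (195 + 2*24649) - 1*(-426) = (195 + 49298) + 426 = 49493 + 426 = 49919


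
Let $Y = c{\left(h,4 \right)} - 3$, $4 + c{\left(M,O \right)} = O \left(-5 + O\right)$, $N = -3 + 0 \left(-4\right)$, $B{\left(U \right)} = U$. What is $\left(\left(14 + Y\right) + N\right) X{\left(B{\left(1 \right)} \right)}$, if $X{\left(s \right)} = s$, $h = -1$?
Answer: $0$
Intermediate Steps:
$N = -3$ ($N = -3 + 0 = -3$)
$c{\left(M,O \right)} = -4 + O \left(-5 + O\right)$
$Y = -11$ ($Y = \left(-4 + 4^{2} - 20\right) - 3 = \left(-4 + 16 - 20\right) - 3 = -8 - 3 = -11$)
$\left(\left(14 + Y\right) + N\right) X{\left(B{\left(1 \right)} \right)} = \left(\left(14 - 11\right) - 3\right) 1 = \left(3 - 3\right) 1 = 0 \cdot 1 = 0$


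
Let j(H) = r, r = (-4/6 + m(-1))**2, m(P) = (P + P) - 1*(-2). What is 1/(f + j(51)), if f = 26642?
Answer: 9/239782 ≈ 3.7534e-5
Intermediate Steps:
m(P) = 2 + 2*P (m(P) = 2*P + 2 = 2 + 2*P)
r = 4/9 (r = (-4/6 + (2 + 2*(-1)))**2 = (-4*1/6 + (2 - 2))**2 = (-2/3 + 0)**2 = (-2/3)**2 = 4/9 ≈ 0.44444)
j(H) = 4/9
1/(f + j(51)) = 1/(26642 + 4/9) = 1/(239782/9) = 9/239782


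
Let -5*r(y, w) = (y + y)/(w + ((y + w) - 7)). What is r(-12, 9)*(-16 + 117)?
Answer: -2424/5 ≈ -484.80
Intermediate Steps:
r(y, w) = -2*y/(5*(-7 + y + 2*w)) (r(y, w) = -(y + y)/(5*(w + ((y + w) - 7))) = -2*y/(5*(w + ((w + y) - 7))) = -2*y/(5*(w + (-7 + w + y))) = -2*y/(5*(-7 + y + 2*w)))
r(-12, 9)*(-16 + 117) = (-2*(-12)/(-35 + 5*(-12) + 10*9))*(-16 + 117) = -2*(-12)/(-35 - 60 + 90)*101 = -2*(-12)/(-5)*101 = -2*(-12)*(-⅕)*101 = -24/5*101 = -2424/5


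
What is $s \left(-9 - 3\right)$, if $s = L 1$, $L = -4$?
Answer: $48$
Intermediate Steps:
$s = -4$ ($s = \left(-4\right) 1 = -4$)
$s \left(-9 - 3\right) = - 4 \left(-9 - 3\right) = \left(-4\right) \left(-12\right) = 48$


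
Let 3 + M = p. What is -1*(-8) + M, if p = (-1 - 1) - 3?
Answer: 0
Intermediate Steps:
p = -5 (p = -2 - 3 = -5)
M = -8 (M = -3 - 5 = -8)
-1*(-8) + M = -1*(-8) - 8 = 8 - 8 = 0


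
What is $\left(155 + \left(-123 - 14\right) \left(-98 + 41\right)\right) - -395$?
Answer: $8359$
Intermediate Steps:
$\left(155 + \left(-123 - 14\right) \left(-98 + 41\right)\right) - -395 = \left(155 - -7809\right) + 395 = \left(155 + 7809\right) + 395 = 7964 + 395 = 8359$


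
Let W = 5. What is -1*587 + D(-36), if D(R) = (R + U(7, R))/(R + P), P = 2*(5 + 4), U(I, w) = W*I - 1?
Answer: -5282/9 ≈ -586.89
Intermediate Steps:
U(I, w) = -1 + 5*I (U(I, w) = 5*I - 1 = -1 + 5*I)
P = 18 (P = 2*9 = 18)
D(R) = (34 + R)/(18 + R) (D(R) = (R + (-1 + 5*7))/(R + 18) = (R + (-1 + 35))/(18 + R) = (R + 34)/(18 + R) = (34 + R)/(18 + R))
-1*587 + D(-36) = -1*587 + (34 - 36)/(18 - 36) = -587 - 2/(-18) = -587 - 1/18*(-2) = -587 + 1/9 = -5282/9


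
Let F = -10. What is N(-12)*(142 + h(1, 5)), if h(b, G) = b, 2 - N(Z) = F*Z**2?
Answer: 206206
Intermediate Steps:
N(Z) = 2 + 10*Z**2 (N(Z) = 2 - (-10)*Z**2 = 2 + 10*Z**2)
N(-12)*(142 + h(1, 5)) = (2 + 10*(-12)**2)*(142 + 1) = (2 + 10*144)*143 = (2 + 1440)*143 = 1442*143 = 206206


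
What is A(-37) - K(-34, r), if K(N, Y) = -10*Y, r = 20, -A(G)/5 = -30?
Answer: 350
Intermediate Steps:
A(G) = 150 (A(G) = -5*(-30) = 150)
A(-37) - K(-34, r) = 150 - (-10)*20 = 150 - 1*(-200) = 150 + 200 = 350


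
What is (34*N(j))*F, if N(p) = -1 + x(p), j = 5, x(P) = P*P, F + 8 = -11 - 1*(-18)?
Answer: -816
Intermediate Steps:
F = -1 (F = -8 + (-11 - 1*(-18)) = -8 + (-11 + 18) = -8 + 7 = -1)
x(P) = P²
N(p) = -1 + p²
(34*N(j))*F = (34*(-1 + 5²))*(-1) = (34*(-1 + 25))*(-1) = (34*24)*(-1) = 816*(-1) = -816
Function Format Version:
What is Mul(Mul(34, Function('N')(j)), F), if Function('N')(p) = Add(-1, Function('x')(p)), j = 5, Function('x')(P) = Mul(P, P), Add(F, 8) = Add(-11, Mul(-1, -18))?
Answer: -816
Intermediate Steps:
F = -1 (F = Add(-8, Add(-11, Mul(-1, -18))) = Add(-8, Add(-11, 18)) = Add(-8, 7) = -1)
Function('x')(P) = Pow(P, 2)
Function('N')(p) = Add(-1, Pow(p, 2))
Mul(Mul(34, Function('N')(j)), F) = Mul(Mul(34, Add(-1, Pow(5, 2))), -1) = Mul(Mul(34, Add(-1, 25)), -1) = Mul(Mul(34, 24), -1) = Mul(816, -1) = -816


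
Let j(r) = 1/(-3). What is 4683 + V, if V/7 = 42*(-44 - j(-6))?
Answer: -8155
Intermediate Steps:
j(r) = -⅓
V = -12838 (V = 7*(42*(-44 - 1*(-⅓))) = 7*(42*(-44 + ⅓)) = 7*(42*(-131/3)) = 7*(-1834) = -12838)
4683 + V = 4683 - 12838 = -8155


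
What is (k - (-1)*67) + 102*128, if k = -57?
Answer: 13066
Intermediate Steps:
(k - (-1)*67) + 102*128 = (-57 - (-1)*67) + 102*128 = (-57 - 1*(-67)) + 13056 = (-57 + 67) + 13056 = 10 + 13056 = 13066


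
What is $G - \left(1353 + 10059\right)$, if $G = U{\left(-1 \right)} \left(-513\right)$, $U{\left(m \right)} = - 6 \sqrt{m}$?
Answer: $-11412 + 3078 i \approx -11412.0 + 3078.0 i$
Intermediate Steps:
$G = 3078 i$ ($G = - 6 \sqrt{-1} \left(-513\right) = - 6 i \left(-513\right) = 3078 i \approx 3078.0 i$)
$G - \left(1353 + 10059\right) = 3078 i - \left(1353 + 10059\right) = 3078 i - 11412 = -11412 + 3078 i$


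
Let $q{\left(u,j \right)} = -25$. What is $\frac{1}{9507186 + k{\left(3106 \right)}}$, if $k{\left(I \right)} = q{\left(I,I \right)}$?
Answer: $\frac{1}{9507161} \approx 1.0518 \cdot 10^{-7}$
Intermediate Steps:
$k{\left(I \right)} = -25$
$\frac{1}{9507186 + k{\left(3106 \right)}} = \frac{1}{9507186 - 25} = \frac{1}{9507161}$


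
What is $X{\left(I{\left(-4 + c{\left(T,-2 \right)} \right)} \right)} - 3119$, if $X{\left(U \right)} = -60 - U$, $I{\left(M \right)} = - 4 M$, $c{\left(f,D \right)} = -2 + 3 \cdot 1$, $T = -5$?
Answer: $-3191$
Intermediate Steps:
$c{\left(f,D \right)} = 1$ ($c{\left(f,D \right)} = -2 + 3 = 1$)
$I{\left(M \right)} = - 4 M$
$X{\left(I{\left(-4 + c{\left(T,-2 \right)} \right)} \right)} - 3119 = \left(-60 - - 4 \left(-4 + 1\right)\right) - 3119 = \left(-60 - \left(-4\right) \left(-3\right)\right) - 3119 = \left(-60 - 12\right) - 3119 = -72 - 3119 = -3191$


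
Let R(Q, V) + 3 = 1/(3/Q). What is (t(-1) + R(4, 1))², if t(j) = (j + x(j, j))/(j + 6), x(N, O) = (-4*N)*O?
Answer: 64/9 ≈ 7.1111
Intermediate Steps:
R(Q, V) = -3 + Q/3 (R(Q, V) = -3 + 1/(3/Q) = -3 + Q/3)
x(N, O) = -4*N*O
t(j) = (j - 4*j²)/(6 + j) (t(j) = (j - 4*j*j)/(j + 6) = (j - 4*j²)/(6 + j))
(t(-1) + R(4, 1))² = (-(1 - 4*(-1))/(6 - 1) + (-3 + (⅓)*4))² = (-1*(1 + 4)/5 + (-3 + 4/3))² = (-1*⅕*5 - 5/3)² = (-1 - 5/3)² = (-8/3)² = 64/9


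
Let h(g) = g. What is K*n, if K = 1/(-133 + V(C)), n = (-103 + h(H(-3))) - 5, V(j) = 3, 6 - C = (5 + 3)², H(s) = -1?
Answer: 109/130 ≈ 0.83846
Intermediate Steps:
C = -58 (C = 6 - (5 + 3)² = 6 - 1*8² = 6 - 1*64 = 6 - 64 = -58)
n = -109 (n = (-103 - 1) - 5 = -104 - 5 = -109)
K = -1/130 (K = 1/(-133 + 3) = 1/(-130) = -1/130 ≈ -0.0076923)
K*n = -1/130*(-109) = 109/130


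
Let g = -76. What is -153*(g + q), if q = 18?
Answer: 8874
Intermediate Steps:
-153*(g + q) = -153*(-76 + 18) = -153*(-58) = 8874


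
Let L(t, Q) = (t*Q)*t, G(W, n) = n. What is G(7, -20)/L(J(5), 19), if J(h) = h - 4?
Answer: -20/19 ≈ -1.0526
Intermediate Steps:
J(h) = -4 + h
L(t, Q) = Q*t**2 (L(t, Q) = (Q*t)*t = Q*t**2)
G(7, -20)/L(J(5), 19) = -20*1/(19*(-4 + 5)**2) = -20/(19*1**2) = -20/(19*1) = -20/19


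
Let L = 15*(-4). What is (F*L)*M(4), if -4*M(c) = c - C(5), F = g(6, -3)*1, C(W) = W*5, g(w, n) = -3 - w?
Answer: 2835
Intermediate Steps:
C(W) = 5*W
L = -60
F = -9 (F = (-3 - 1*6)*1 = (-3 - 6)*1 = -9*1 = -9)
M(c) = 25/4 - c/4 (M(c) = -(c - 5*5)/4 = -(c - 1*25)/4 = -(c - 25)/4 = -(-25 + c)/4 = 25/4 - c/4)
(F*L)*M(4) = (-9*(-60))*(25/4 - ¼*4) = 540*(25/4 - 1) = 540*(21/4) = 2835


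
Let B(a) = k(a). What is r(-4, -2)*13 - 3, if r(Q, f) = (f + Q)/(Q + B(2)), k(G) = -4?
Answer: 27/4 ≈ 6.7500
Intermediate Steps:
B(a) = -4
r(Q, f) = (Q + f)/(-4 + Q) (r(Q, f) = (f + Q)/(Q - 4) = (Q + f)/(-4 + Q))
r(-4, -2)*13 - 3 = ((-4 - 2)/(-4 - 4))*13 - 3 = (-6/(-8))*13 - 3 = -⅛*(-6)*13 - 3 = (¾)*13 - 3 = 39/4 - 3 = 27/4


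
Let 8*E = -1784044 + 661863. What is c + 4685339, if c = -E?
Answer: 38604893/8 ≈ 4.8256e+6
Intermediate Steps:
E = -1122181/8 (E = (-1784044 + 661863)/8 = (⅛)*(-1122181) = -1122181/8 ≈ -1.4027e+5)
c = 1122181/8 (c = -1*(-1122181/8) = 1122181/8 ≈ 1.4027e+5)
c + 4685339 = 1122181/8 + 4685339 = 38604893/8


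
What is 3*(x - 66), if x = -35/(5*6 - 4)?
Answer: -5253/26 ≈ -202.04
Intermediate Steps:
x = -35/26 (x = -35/(30 - 4) = -35/26 ≈ -1.3462)
3*(x - 66) = 3*(-35/26 - 66) = 3*(-1751/26) = -5253/26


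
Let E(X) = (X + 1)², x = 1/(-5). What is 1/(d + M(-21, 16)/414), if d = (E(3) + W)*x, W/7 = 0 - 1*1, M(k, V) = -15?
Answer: -690/1267 ≈ -0.54459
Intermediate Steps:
x = -⅕ ≈ -0.20000
W = -7 (W = 7*(0 - 1*1) = 7*(0 - 1) = 7*(-1) = -7)
E(X) = (1 + X)²
d = -9/5 (d = ((1 + 3)² - 7)*(-⅕) = (4² - 7)*(-⅕) = (16 - 7)*(-⅕) = 9*(-⅕) = -9/5 ≈ -1.8000)
1/(d + M(-21, 16)/414) = 1/(-9/5 - 15/414) = 1/(-9/5 - 15*1/414) = 1/(-9/5 - 5/138) = 1/(-1267/690) = -690/1267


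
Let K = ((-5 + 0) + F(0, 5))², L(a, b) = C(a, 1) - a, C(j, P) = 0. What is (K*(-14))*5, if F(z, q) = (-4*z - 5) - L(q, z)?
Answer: -1750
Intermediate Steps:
L(a, b) = -a (L(a, b) = 0 - a = -a)
F(z, q) = -5 + q - 4*z (F(z, q) = (-4*z - 5) - (-1)*q = (-5 - 4*z) + q = -5 + q - 4*z)
K = 25 (K = ((-5 + 0) + (-5 + 5 - 4*0))² = (-5 + (-5 + 5 + 0))² = (-5 + 0)² = (-5)² = 25)
(K*(-14))*5 = (25*(-14))*5 = -350*5 = -1750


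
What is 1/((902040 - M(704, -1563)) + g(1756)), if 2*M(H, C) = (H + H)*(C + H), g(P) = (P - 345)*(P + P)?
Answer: 1/6462208 ≈ 1.5475e-7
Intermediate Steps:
g(P) = 2*P*(-345 + P) (g(P) = (-345 + P)*(2*P) = 2*P*(-345 + P))
M(H, C) = H*(C + H) (M(H, C) = ((H + H)*(C + H))/2 = ((2*H)*(C + H))/2 = (2*H*(C + H))/2 = H*(C + H))
1/((902040 - M(704, -1563)) + g(1756)) = 1/((902040 - 704*(-1563 + 704)) + 2*1756*(-345 + 1756)) = 1/((902040 - 704*(-859)) + 2*1756*1411) = 1/((902040 - 1*(-604736)) + 4955432) = 1/((902040 + 604736) + 4955432) = 1/(1506776 + 4955432) = 1/6462208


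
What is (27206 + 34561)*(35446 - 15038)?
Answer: 1260540936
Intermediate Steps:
(27206 + 34561)*(35446 - 15038) = 61767*20408 = 1260540936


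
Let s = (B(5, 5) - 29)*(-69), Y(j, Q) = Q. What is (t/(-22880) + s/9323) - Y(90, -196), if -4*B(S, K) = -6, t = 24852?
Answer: 10405131661/53327560 ≈ 195.12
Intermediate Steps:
B(S, K) = 3/2 (B(S, K) = -¼*(-6) = 3/2)
s = 3795/2 (s = (3/2 - 29)*(-69) = -55/2*(-69) = 3795/2 ≈ 1897.5)
(t/(-22880) + s/9323) - Y(90, -196) = (24852/(-22880) + (3795/2)/9323) - 1*(-196) = (24852*(-1/22880) + (3795/2)*(1/9323)) + 196 = (-6213/5720 + 3795/18646) + 196 = -47070099/53327560 + 196 = 10405131661/53327560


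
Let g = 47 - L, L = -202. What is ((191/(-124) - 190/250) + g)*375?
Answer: 11471535/124 ≈ 92512.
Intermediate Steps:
g = 249 (g = 47 - 1*(-202) = 47 + 202 = 249)
((191/(-124) - 190/250) + g)*375 = ((191/(-124) - 190/250) + 249)*375 = ((191*(-1/124) - 190*1/250) + 249)*375 = ((-191/124 - 19/25) + 249)*375 = (-7131/3100 + 249)*375 = (764769/3100)*375 = 11471535/124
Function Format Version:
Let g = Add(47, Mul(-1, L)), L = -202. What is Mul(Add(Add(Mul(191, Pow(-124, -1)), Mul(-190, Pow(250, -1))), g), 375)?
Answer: Rational(11471535, 124) ≈ 92512.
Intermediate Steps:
g = 249 (g = Add(47, Mul(-1, -202)) = Add(47, 202) = 249)
Mul(Add(Add(Mul(191, Pow(-124, -1)), Mul(-190, Pow(250, -1))), g), 375) = Mul(Add(Add(Mul(191, Pow(-124, -1)), Mul(-190, Pow(250, -1))), 249), 375) = Mul(Add(Add(Mul(191, Rational(-1, 124)), Mul(-190, Rational(1, 250))), 249), 375) = Mul(Add(Add(Rational(-191, 124), Rational(-19, 25)), 249), 375) = Mul(Add(Rational(-7131, 3100), 249), 375) = Mul(Rational(764769, 3100), 375) = Rational(11471535, 124)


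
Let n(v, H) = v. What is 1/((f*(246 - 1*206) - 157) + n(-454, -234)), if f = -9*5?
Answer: -1/2411 ≈ -0.00041477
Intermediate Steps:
f = -45
1/((f*(246 - 1*206) - 157) + n(-454, -234)) = 1/((-45*(246 - 1*206) - 157) - 454) = 1/((-45*(246 - 206) - 157) - 454) = 1/((-45*40 - 157) - 454) = 1/((-1800 - 157) - 454) = 1/(-1957 - 454) = 1/(-2411) = -1/2411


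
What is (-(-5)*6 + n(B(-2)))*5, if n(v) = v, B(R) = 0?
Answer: 150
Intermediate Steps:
(-(-5)*6 + n(B(-2)))*5 = (-(-5)*6 + 0)*5 = (-5*(-6) + 0)*5 = (30 + 0)*5 = 30*5 = 150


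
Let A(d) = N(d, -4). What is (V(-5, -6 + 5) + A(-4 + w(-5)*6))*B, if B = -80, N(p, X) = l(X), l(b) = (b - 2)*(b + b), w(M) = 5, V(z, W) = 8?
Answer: -4480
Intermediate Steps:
l(b) = 2*b*(-2 + b) (l(b) = (-2 + b)*(2*b) = 2*b*(-2 + b))
N(p, X) = 2*X*(-2 + X)
A(d) = 48 (A(d) = 2*(-4)*(-2 - 4) = 2*(-4)*(-6) = 48)
(V(-5, -6 + 5) + A(-4 + w(-5)*6))*B = (8 + 48)*(-80) = 56*(-80) = -4480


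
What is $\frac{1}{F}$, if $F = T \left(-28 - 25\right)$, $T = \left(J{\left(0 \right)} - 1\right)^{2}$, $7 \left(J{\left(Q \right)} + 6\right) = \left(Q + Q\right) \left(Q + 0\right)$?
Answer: $- \frac{1}{2597} \approx -0.00038506$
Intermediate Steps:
$J{\left(Q \right)} = -6 + \frac{2 Q^{2}}{7}$ ($J{\left(Q \right)} = -6 + \frac{\left(Q + Q\right) \left(Q + 0\right)}{7} = -6 + \frac{2 Q Q}{7} = -6 + \frac{2 Q^{2}}{7}$)
$T = 49$ ($T = \left(\left(-6 + \frac{2 \cdot 0^{2}}{7}\right) - 1\right)^{2} = \left(\left(-6 + \frac{2}{7} \cdot 0\right) - 1\right)^{2} = \left(\left(-6 + 0\right) - 1\right)^{2} = \left(-6 - 1\right)^{2} = \left(-7\right)^{2} = 49$)
$F = -2597$ ($F = 49 \left(-28 - 25\right) = 49 \left(-53\right) = -2597$)
$\frac{1}{F} = \frac{1}{-2597} = - \frac{1}{2597}$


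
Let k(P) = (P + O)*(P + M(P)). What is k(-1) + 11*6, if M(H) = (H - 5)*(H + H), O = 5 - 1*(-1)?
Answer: 121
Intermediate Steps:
O = 6 (O = 5 + 1 = 6)
M(H) = 2*H*(-5 + H) (M(H) = (-5 + H)*(2*H) = 2*H*(-5 + H))
k(P) = (6 + P)*(P + 2*P*(-5 + P)) (k(P) = (P + 6)*(P + 2*P*(-5 + P)) = (6 + P)*(P + 2*P*(-5 + P)))
k(-1) + 11*6 = -(-54 + 2*(-1)² + 3*(-1)) + 11*6 = -(-54 + 2*1 - 3) + 66 = -(-54 + 2 - 3) + 66 = -1*(-55) + 66 = 55 + 66 = 121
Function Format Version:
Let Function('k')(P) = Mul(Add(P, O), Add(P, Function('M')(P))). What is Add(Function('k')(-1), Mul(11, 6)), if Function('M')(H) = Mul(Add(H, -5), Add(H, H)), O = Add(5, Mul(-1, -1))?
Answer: 121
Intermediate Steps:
O = 6 (O = Add(5, 1) = 6)
Function('M')(H) = Mul(2, H, Add(-5, H)) (Function('M')(H) = Mul(Add(-5, H), Mul(2, H)) = Mul(2, H, Add(-5, H)))
Function('k')(P) = Mul(Add(6, P), Add(P, Mul(2, P, Add(-5, P)))) (Function('k')(P) = Mul(Add(P, 6), Add(P, Mul(2, P, Add(-5, P)))) = Mul(Add(6, P), Add(P, Mul(2, P, Add(-5, P)))))
Add(Function('k')(-1), Mul(11, 6)) = Add(Mul(-1, Add(-54, Mul(2, Pow(-1, 2)), Mul(3, -1))), Mul(11, 6)) = Add(Mul(-1, Add(-54, Mul(2, 1), -3)), 66) = Add(Mul(-1, Add(-54, 2, -3)), 66) = Add(Mul(-1, -55), 66) = Add(55, 66) = 121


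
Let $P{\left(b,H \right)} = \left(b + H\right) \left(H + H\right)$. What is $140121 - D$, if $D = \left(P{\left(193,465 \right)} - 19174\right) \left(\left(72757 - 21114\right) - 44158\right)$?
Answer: $-4436713389$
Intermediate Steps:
$P{\left(b,H \right)} = 2 H \left(H + b\right)$ ($P{\left(b,H \right)} = \left(H + b\right) 2 H = 2 H \left(H + b\right)$)
$D = 4436853510$ ($D = \left(2 \cdot 465 \left(465 + 193\right) - 19174\right) \left(\left(72757 - 21114\right) - 44158\right) = \left(2 \cdot 465 \cdot 658 - 19174\right) \left(51643 - 44158\right) = \left(611940 - 19174\right) 7485 = 592766 \cdot 7485 = 4436853510$)
$140121 - D = 140121 - 4436853510 = -4436713389$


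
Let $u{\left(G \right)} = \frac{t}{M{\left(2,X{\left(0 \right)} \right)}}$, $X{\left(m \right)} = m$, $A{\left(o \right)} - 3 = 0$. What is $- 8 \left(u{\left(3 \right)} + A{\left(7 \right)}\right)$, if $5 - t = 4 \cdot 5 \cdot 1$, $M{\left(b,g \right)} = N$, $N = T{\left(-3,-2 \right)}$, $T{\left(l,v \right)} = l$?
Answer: $-64$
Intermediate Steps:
$A{\left(o \right)} = 3$ ($A{\left(o \right)} = 3 + 0 = 3$)
$N = -3$
$M{\left(b,g \right)} = -3$
$t = -15$ ($t = 5 - 4 \cdot 5 \cdot 1 = 5 - 20 \cdot 1 = 5 - 20 = -15$)
$u{\left(G \right)} = 5$ ($u{\left(G \right)} = - \frac{15}{-3} = \left(-15\right) \left(- \frac{1}{3}\right) = 5$)
$- 8 \left(u{\left(3 \right)} + A{\left(7 \right)}\right) = - 8 \left(5 + 3\right) = \left(-8\right) 8 = -64$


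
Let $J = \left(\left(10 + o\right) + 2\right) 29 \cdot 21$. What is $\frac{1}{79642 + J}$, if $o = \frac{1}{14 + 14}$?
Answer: $\frac{4}{347887} \approx 1.1498 \cdot 10^{-5}$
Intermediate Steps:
$o = \frac{1}{28} \approx 0.035714$
$J = \frac{29319}{4}$ ($J = \left(\left(10 + \frac{1}{28}\right) + 2\right) 29 \cdot 21 = \left(\frac{281}{28} + 2\right) 29 \cdot 21 = \frac{337}{28} \cdot 29 \cdot 21 = \frac{9773}{28} \cdot 21 = \frac{29319}{4} \approx 7329.8$)
$\frac{1}{79642 + J} = \frac{1}{79642 + \frac{29319}{4}} = \frac{1}{\frac{347887}{4}} = \frac{4}{347887}$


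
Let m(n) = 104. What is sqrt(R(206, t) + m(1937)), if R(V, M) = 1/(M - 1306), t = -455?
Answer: sqrt(322514823)/1761 ≈ 10.198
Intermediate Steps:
R(V, M) = 1/(-1306 + M)
sqrt(R(206, t) + m(1937)) = sqrt(1/(-1306 - 455) + 104) = sqrt(1/(-1761) + 104) = sqrt(-1/1761 + 104) = sqrt(183143/1761) = sqrt(322514823)/1761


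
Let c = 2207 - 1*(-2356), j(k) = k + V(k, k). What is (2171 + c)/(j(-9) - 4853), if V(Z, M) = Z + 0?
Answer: -6734/4871 ≈ -1.3825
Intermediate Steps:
V(Z, M) = Z
j(k) = 2*k (j(k) = k + k = 2*k)
c = 4563 (c = 2207 + 2356 = 4563)
(2171 + c)/(j(-9) - 4853) = (2171 + 4563)/(2*(-9) - 4853) = 6734/(-18 - 4853) = 6734/(-4871) = 6734*(-1/4871) = -6734/4871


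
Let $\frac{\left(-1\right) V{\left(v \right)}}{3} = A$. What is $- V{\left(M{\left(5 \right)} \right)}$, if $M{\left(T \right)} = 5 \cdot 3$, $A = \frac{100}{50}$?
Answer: $6$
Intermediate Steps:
$A = 2$ ($A = 100 \cdot \frac{1}{50} = 2$)
$M{\left(T \right)} = 15$
$V{\left(v \right)} = -6$ ($V{\left(v \right)} = \left(-3\right) 2 = -6$)
$- V{\left(M{\left(5 \right)} \right)} = \left(-1\right) \left(-6\right) = 6$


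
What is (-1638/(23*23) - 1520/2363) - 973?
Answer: -1220950945/1250027 ≈ -976.74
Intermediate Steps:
(-1638/(23*23) - 1520/2363) - 973 = (-1638/529 - 1520*1/2363) - 973 = (-1638*1/529 - 1520/2363) - 973 = (-1638/529 - 1520/2363) - 973 = -4674674/1250027 - 973 = -1220950945/1250027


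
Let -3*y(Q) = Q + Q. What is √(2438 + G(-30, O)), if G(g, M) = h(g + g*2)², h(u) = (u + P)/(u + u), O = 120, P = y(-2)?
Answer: √177747889/270 ≈ 49.379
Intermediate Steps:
y(Q) = -2*Q/3 (y(Q) = -(Q + Q)/3 = -2*Q/3)
P = 4/3 (P = -⅔*(-2) = 4/3 ≈ 1.3333)
h(u) = (4/3 + u)/(2*u) (h(u) = (u + 4/3)/(u + u) = (4/3 + u)/((2*u)) = (4/3 + u)*(1/(2*u)) = (4/3 + u)/(2*u))
G(g, M) = (4 + 9*g)²/(324*g²) (G(g, M) = ((4 + 3*(g + g*2))/(6*(g + g*2)))² = ((4 + 3*(g + 2*g))/(6*(g + 2*g)))² = ((4 + 3*(3*g))/(6*((3*g))))² = ((1/(3*g))*(4 + 9*g)/6)² = ((4 + 9*g)/(18*g))² = (4 + 9*g)²/(324*g²))
√(2438 + G(-30, O)) = √(2438 + (1/324)*(4 + 9*(-30))²/(-30)²) = √(2438 + (1/324)*(1/900)*(4 - 270)²) = √(2438 + (1/324)*(1/900)*(-266)²) = √(2438 + (1/324)*(1/900)*70756) = √(2438 + 17689/72900) = √(177747889/72900) = √177747889/270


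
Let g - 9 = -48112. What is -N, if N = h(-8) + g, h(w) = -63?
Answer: 48166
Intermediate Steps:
g = -48103 (g = 9 - 48112 = -48103)
N = -48166 (N = -63 - 48103 = -48166)
-N = -1*(-48166) = 48166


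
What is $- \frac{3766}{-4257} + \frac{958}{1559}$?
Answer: $\frac{9949400}{6636663} \approx 1.4992$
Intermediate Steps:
$- \frac{3766}{-4257} + \frac{958}{1559} = \left(-3766\right) \left(- \frac{1}{4257}\right) + 958 \cdot \frac{1}{1559} = \frac{3766}{4257} + \frac{958}{1559} = \frac{9949400}{6636663}$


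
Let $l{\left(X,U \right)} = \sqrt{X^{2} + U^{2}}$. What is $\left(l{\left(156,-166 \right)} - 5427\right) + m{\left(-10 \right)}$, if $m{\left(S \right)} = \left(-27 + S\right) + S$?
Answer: $-5474 + 2 \sqrt{12973} \approx -5246.2$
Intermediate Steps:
$l{\left(X,U \right)} = \sqrt{U^{2} + X^{2}}$
$m{\left(S \right)} = -27 + 2 S$
$\left(l{\left(156,-166 \right)} - 5427\right) + m{\left(-10 \right)} = \left(\sqrt{\left(-166\right)^{2} + 156^{2}} - 5427\right) + \left(-27 + 2 \left(-10\right)\right) = \left(\sqrt{27556 + 24336} - 5427\right) - 47 = \left(\sqrt{51892} - 5427\right) - 47 = \left(2 \sqrt{12973} - 5427\right) - 47 = \left(-5427 + 2 \sqrt{12973}\right) - 47 = -5474 + 2 \sqrt{12973}$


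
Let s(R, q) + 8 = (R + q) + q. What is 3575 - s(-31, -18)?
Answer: 3650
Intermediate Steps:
s(R, q) = -8 + R + 2*q (s(R, q) = -8 + ((R + q) + q) = -8 + (R + 2*q) = -8 + R + 2*q)
3575 - s(-31, -18) = 3575 - (-8 - 31 + 2*(-18)) = 3575 - (-8 - 31 - 36) = 3575 - 1*(-75) = 3575 + 75 = 3650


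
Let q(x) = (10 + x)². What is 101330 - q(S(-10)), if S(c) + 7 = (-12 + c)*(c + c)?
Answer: -94919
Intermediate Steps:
S(c) = -7 + 2*c*(-12 + c) (S(c) = -7 + (-12 + c)*(c + c) = -7 + (-12 + c)*(2*c) = -7 + 2*c*(-12 + c))
101330 - q(S(-10)) = 101330 - (10 + (-7 - 24*(-10) + 2*(-10)²))² = 101330 - (10 + (-7 + 240 + 2*100))² = 101330 - (10 + (-7 + 240 + 200))² = 101330 - (10 + 433)² = 101330 - 1*443² = 101330 - 1*196249 = 101330 - 196249 = -94919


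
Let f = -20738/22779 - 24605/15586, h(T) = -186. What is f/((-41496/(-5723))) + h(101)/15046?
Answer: -39417043291104659/110832370809621552 ≈ -0.35565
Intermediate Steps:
f = -883699763/355033494 (f = -20738*1/22779 - 24605*1/15586 = -20738/22779 - 24605/15586 = -883699763/355033494 ≈ -2.4891)
f/((-41496/(-5723))) + h(101)/15046 = -883699763/(355033494*((-41496/(-5723)))) - 186/15046 = -883699763/(355033494*((-41496*(-1/5723)))) - 186*1/15046 = -883699763/(355033494*41496/5723) - 93/7523 = -883699763/355033494*5723/41496 - 93/7523 = -5057413743649/14732469867024 - 93/7523 = -39417043291104659/110832370809621552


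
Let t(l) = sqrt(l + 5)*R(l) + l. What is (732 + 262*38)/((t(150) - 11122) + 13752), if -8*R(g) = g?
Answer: 95080448/24556505 + 128256*sqrt(155)/4911301 ≈ 4.1970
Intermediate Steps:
R(g) = -g/8
t(l) = l - l*sqrt(5 + l)/8 (t(l) = sqrt(l + 5)*(-l/8) + l = sqrt(5 + l)*(-l/8) + l = -l*sqrt(5 + l)/8 + l = l - l*sqrt(5 + l)/8)
(732 + 262*38)/((t(150) - 11122) + 13752) = (732 + 262*38)/(((1/8)*150*(8 - sqrt(5 + 150)) - 11122) + 13752) = (732 + 9956)/(((1/8)*150*(8 - sqrt(155)) - 11122) + 13752) = 10688/(((150 - 75*sqrt(155)/4) - 11122) + 13752) = 10688/((-10972 - 75*sqrt(155)/4) + 13752) = 10688/(2780 - 75*sqrt(155)/4)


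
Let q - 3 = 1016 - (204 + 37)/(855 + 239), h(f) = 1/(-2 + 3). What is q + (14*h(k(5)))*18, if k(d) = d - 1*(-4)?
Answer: 1390233/1094 ≈ 1270.8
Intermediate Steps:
k(d) = 4 + d (k(d) = d + 4 = 4 + d)
h(f) = 1 (h(f) = 1/1 = 1)
q = 1114545/1094 (q = 3 + (1016 - (204 + 37)/(855 + 239)) = 3 + (1016 - 241/1094) = 3 + 1111263/1094 = 1114545/1094 ≈ 1018.8)
q + (14*h(k(5)))*18 = 1114545/1094 + (14*1)*18 = 1114545/1094 + 14*18 = 1114545/1094 + 252 = 1390233/1094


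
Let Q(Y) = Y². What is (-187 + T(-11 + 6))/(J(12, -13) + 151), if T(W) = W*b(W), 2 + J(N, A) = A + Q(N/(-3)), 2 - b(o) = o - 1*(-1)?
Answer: -217/152 ≈ -1.4276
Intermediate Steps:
b(o) = 1 - o (b(o) = 2 - (o - 1*(-1)) = 2 - (o + 1) = 2 - (1 + o) = 2 + (-1 - o) = 1 - o)
J(N, A) = -2 + A + N²/9 (J(N, A) = -2 + (A + (N/(-3))²) = -2 + (A + (N*(-⅓))²) = -2 + (A + (-N/3)²) = -2 + (A + N²/9) = -2 + A + N²/9)
T(W) = W*(1 - W)
(-187 + T(-11 + 6))/(J(12, -13) + 151) = (-187 + (-11 + 6)*(1 - (-11 + 6)))/((-2 - 13 + (⅑)*12²) + 151) = (-187 - 5*(1 - 1*(-5)))/((-2 - 13 + (⅑)*144) + 151) = (-187 - 5*(1 + 5))/((-2 - 13 + 16) + 151) = (-187 - 5*6)/(1 + 151) = (-187 - 30)/152 = -217*1/152 = -217/152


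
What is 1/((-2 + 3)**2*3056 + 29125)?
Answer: 1/32181 ≈ 3.1074e-5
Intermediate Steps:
1/((-2 + 3)**2*3056 + 29125) = 1/(1**2*3056 + 29125) = 1/(1*3056 + 29125) = 1/(3056 + 29125) = 1/32181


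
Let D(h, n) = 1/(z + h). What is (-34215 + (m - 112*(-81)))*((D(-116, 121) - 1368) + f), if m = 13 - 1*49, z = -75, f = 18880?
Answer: -84218492589/191 ≈ -4.4093e+8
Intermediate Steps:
D(h, n) = 1/(-75 + h)
m = -36 (m = 13 - 49 = -36)
(-34215 + (m - 112*(-81)))*((D(-116, 121) - 1368) + f) = (-34215 + (-36 - 112*(-81)))*((1/(-75 - 116) - 1368) + 18880) = (-34215 + (-36 + 9072))*((1/(-191) - 1368) + 18880) = (-34215 + 9036)*((-1/191 - 1368) + 18880) = -25179*(-261289/191 + 18880) = -25179*3344791/191 = -84218492589/191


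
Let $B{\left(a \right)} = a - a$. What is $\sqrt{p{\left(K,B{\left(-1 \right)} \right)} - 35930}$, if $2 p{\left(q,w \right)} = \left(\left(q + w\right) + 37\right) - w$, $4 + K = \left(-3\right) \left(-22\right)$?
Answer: $\frac{i \sqrt{143522}}{2} \approx 189.42 i$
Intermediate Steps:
$K = 62$ ($K = -4 - -66 = -4 + 66 = 62$)
$B{\left(a \right)} = 0$
$p{\left(q,w \right)} = \frac{37}{2} + \frac{q}{2}$ ($p{\left(q,w \right)} = \frac{\left(\left(q + w\right) + 37\right) - w}{2} = \frac{\left(37 + q + w\right) - w}{2} = \frac{37 + q}{2} = \frac{37}{2} + \frac{q}{2}$)
$\sqrt{p{\left(K,B{\left(-1 \right)} \right)} - 35930} = \sqrt{\left(\frac{37}{2} + \frac{1}{2} \cdot 62\right) - 35930} = \sqrt{\left(\frac{37}{2} + 31\right) - 35930} = \sqrt{\frac{99}{2} - 35930} = \sqrt{- \frac{71761}{2}} = \frac{i \sqrt{143522}}{2}$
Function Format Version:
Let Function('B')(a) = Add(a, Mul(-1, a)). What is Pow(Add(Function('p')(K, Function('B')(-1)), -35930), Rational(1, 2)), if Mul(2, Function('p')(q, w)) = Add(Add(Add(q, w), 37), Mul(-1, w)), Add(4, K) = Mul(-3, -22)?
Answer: Mul(Rational(1, 2), I, Pow(143522, Rational(1, 2))) ≈ Mul(189.42, I)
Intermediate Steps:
K = 62 (K = Add(-4, Mul(-3, -22)) = Add(-4, 66) = 62)
Function('B')(a) = 0
Function('p')(q, w) = Add(Rational(37, 2), Mul(Rational(1, 2), q)) (Function('p')(q, w) = Mul(Rational(1, 2), Add(Add(Add(q, w), 37), Mul(-1, w))) = Mul(Rational(1, 2), Add(Add(37, q, w), Mul(-1, w))) = Mul(Rational(1, 2), Add(37, q)) = Add(Rational(37, 2), Mul(Rational(1, 2), q)))
Pow(Add(Function('p')(K, Function('B')(-1)), -35930), Rational(1, 2)) = Pow(Add(Add(Rational(37, 2), Mul(Rational(1, 2), 62)), -35930), Rational(1, 2)) = Pow(Add(Add(Rational(37, 2), 31), -35930), Rational(1, 2)) = Pow(Add(Rational(99, 2), -35930), Rational(1, 2)) = Pow(Rational(-71761, 2), Rational(1, 2)) = Mul(Rational(1, 2), I, Pow(143522, Rational(1, 2)))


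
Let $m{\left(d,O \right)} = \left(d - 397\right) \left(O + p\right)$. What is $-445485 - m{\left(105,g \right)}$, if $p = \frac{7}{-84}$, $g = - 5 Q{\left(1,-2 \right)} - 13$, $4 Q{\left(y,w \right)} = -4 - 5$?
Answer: $- \frac{1338061}{3} \approx -4.4602 \cdot 10^{5}$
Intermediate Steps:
$Q{\left(y,w \right)} = - \frac{9}{4}$ ($Q{\left(y,w \right)} = \frac{-4 - 5}{4} = \frac{1}{4} \left(-9\right) = - \frac{9}{4}$)
$g = - \frac{7}{4}$ ($g = \left(-5\right) \left(- \frac{9}{4}\right) - 13 = \frac{45}{4} - 13 = - \frac{7}{4} \approx -1.75$)
$p = - \frac{1}{12}$ ($p = 7 \left(- \frac{1}{84}\right) = - \frac{1}{12} \approx -0.083333$)
$m{\left(d,O \right)} = \left(-397 + d\right) \left(- \frac{1}{12} + O\right)$ ($m{\left(d,O \right)} = \left(d - 397\right) \left(O - \frac{1}{12}\right) = \left(-397 + d\right) \left(- \frac{1}{12} + O\right)$)
$-445485 - m{\left(105,g \right)} = -445485 - \left(\frac{397}{12} - - \frac{2779}{4} - \frac{35}{4} - \frac{735}{4}\right) = -445485 - \left(\frac{397}{12} + \frac{2779}{4} - \frac{35}{4} - \frac{735}{4}\right) = -445485 - \frac{1606}{3} = - \frac{1338061}{3}$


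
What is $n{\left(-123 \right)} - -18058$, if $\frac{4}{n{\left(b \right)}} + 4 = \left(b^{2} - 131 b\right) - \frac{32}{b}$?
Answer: $\frac{34692181120}{1921153} \approx 18058.0$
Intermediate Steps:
$n{\left(b \right)} = \frac{4}{-4 + b^{2} - 131 b - \frac{32}{b}}$ ($n{\left(b \right)} = \frac{4}{-4 - \left(- b^{2} + \frac{32}{b} + 131 b\right)} = \frac{4}{-4 + b^{2} - 131 b - \frac{32}{b}}$)
$n{\left(-123 \right)} - -18058 = 4 \left(-123\right) \frac{1}{-32 + \left(-123\right)^{3} - 131 \left(-123\right)^{2} - -492} - -18058 = 4 \left(-123\right) \frac{1}{-32 - 1860867 - 1981899 + 492} + 18058 = 4 \left(-123\right) \frac{1}{-3842306} + 18058 = 4 \left(-123\right) \left(- \frac{1}{3842306}\right) + 18058 = \frac{246}{1921153} + 18058 = \frac{34692181120}{1921153}$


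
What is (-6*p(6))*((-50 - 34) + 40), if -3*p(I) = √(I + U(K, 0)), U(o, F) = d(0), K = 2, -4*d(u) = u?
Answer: -88*√6 ≈ -215.56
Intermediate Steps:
d(u) = -u/4
U(o, F) = 0 (U(o, F) = -¼*0 = 0)
p(I) = -√I/3 (p(I) = -√(I + 0)/3 = -√I/3)
(-6*p(6))*((-50 - 34) + 40) = (-(-2)*√6)*((-50 - 34) + 40) = (2*√6)*(-84 + 40) = (2*√6)*(-44) = -88*√6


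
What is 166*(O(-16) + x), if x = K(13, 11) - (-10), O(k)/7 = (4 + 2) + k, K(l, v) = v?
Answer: -8134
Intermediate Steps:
O(k) = 42 + 7*k (O(k) = 7*((4 + 2) + k) = 7*(6 + k) = 42 + 7*k)
x = 21 (x = 11 - (-10) = 11 - 1*(-10) = 11 + 10 = 21)
166*(O(-16) + x) = 166*((42 + 7*(-16)) + 21) = 166*((42 - 112) + 21) = 166*(-70 + 21) = 166*(-49) = -8134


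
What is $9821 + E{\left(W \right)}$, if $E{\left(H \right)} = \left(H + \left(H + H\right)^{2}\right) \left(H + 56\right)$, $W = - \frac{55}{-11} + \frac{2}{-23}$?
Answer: $\frac{194690782}{12167} \approx 16002.0$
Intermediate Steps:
$W = \frac{113}{23}$ ($W = \left(-55\right) \left(- \frac{1}{11}\right) + 2 \left(- \frac{1}{23}\right) = 5 - \frac{2}{23} = \frac{113}{23} \approx 4.913$)
$E{\left(H \right)} = \left(56 + H\right) \left(H + 4 H^{2}\right)$ ($E{\left(H \right)} = \left(H + \left(2 H\right)^{2}\right) \left(56 + H\right) = \left(H + 4 H^{2}\right) \left(56 + H\right) = \left(56 + H\right) \left(H + 4 H^{2}\right)$)
$9821 + E{\left(W \right)} = 9821 + \frac{113 \left(56 + 4 \left(\frac{113}{23}\right)^{2} + 225 \cdot \frac{113}{23}\right)}{23} = 9821 + \frac{113 \left(56 + 4 \cdot \frac{12769}{529} + \frac{25425}{23}\right)}{23} = 9821 + \frac{113 \left(56 + \frac{51076}{529} + \frac{25425}{23}\right)}{23} = 9821 + \frac{113}{23} \cdot \frac{665475}{529} = 9821 + \frac{75198675}{12167} = \frac{194690782}{12167}$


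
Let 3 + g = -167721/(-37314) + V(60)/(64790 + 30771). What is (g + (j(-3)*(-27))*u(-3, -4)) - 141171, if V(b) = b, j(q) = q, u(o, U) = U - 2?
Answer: -168369992856773/1188587718 ≈ -1.4166e+5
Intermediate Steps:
u(o, U) = -2 + U
g = 1777511953/1188587718 (g = -3 + (-167721/(-37314) + 60/(64790 + 30771)) = -3 + (-167721*(-1/37314) + 60/95561) = -3 + (55907/12438 + 60*(1/95561)) = -3 + (55907/12438 + 60/95561) = -3 + 5343275107/1188587718 = 1777511953/1188587718 ≈ 1.4955)
(g + (j(-3)*(-27))*u(-3, -4)) - 141171 = (1777511953/1188587718 + (-3*(-27))*(-2 - 4)) - 141171 = (1777511953/1188587718 + 81*(-6)) - 141171 = (1777511953/1188587718 - 486) - 141171 = -575876118995/1188587718 - 141171 = -168369992856773/1188587718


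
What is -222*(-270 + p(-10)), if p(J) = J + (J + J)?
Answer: 66600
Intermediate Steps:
p(J) = 3*J (p(J) = J + 2*J = 3*J)
-222*(-270 + p(-10)) = -222*(-270 + 3*(-10)) = -222*(-270 - 30) = -222*(-300) = 66600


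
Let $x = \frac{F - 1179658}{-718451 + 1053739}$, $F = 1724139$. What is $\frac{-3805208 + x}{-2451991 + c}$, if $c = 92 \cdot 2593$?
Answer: $\frac{1275840035423}{742138194280} \approx 1.7191$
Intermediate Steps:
$x = \frac{544481}{335288}$ ($x = \frac{1724139 - 1179658}{-718451 + 1053739} = \frac{544481}{335288} \approx 1.6239$)
$c = 238556$
$\frac{-3805208 + x}{-2451991 + c} = \frac{-3805208 + \frac{544481}{335288}}{-2451991 + 238556} = - \frac{1275840035423}{335288 \left(-2213435\right)} = \left(- \frac{1275840035423}{335288}\right) \left(- \frac{1}{2213435}\right) = \frac{1275840035423}{742138194280}$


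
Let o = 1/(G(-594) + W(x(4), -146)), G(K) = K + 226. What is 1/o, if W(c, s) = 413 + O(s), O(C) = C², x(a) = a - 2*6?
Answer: 21361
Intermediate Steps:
x(a) = -12 + a (x(a) = a - 12 = -12 + a)
G(K) = 226 + K
W(c, s) = 413 + s²
o = 1/21361 (o = 1/((226 - 594) + (413 + (-146)²)) = 1/(-368 + (413 + 21316)) = 1/(-368 + 21729) = 1/21361 ≈ 4.6814e-5)
1/o = 1/(1/21361) = 21361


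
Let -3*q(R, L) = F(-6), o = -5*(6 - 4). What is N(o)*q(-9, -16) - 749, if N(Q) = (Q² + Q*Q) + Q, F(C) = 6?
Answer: -1129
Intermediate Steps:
o = -10 (o = -5*2 = -10)
q(R, L) = -2 (q(R, L) = -⅓*6 = -2)
N(Q) = Q + 2*Q² (N(Q) = (Q² + Q²) + Q = 2*Q² + Q = Q + 2*Q²)
N(o)*q(-9, -16) - 749 = -10*(1 + 2*(-10))*(-2) - 749 = -10*(1 - 20)*(-2) - 749 = -10*(-19)*(-2) - 749 = 190*(-2) - 749 = -380 - 749 = -1129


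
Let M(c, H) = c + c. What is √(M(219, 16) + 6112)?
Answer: 5*√262 ≈ 80.932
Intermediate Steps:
M(c, H) = 2*c
√(M(219, 16) + 6112) = √(2*219 + 6112) = √(438 + 6112) = √6550 = 5*√262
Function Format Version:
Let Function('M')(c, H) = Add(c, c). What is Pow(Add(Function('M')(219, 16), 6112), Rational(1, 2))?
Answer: Mul(5, Pow(262, Rational(1, 2))) ≈ 80.932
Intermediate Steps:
Function('M')(c, H) = Mul(2, c)
Pow(Add(Function('M')(219, 16), 6112), Rational(1, 2)) = Pow(Add(Mul(2, 219), 6112), Rational(1, 2)) = Pow(Add(438, 6112), Rational(1, 2)) = Pow(6550, Rational(1, 2)) = Mul(5, Pow(262, Rational(1, 2)))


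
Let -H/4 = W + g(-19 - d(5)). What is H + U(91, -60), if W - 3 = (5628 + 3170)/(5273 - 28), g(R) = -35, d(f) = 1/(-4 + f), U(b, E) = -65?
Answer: 295243/5245 ≈ 56.290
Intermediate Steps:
W = 24533/5245 (W = 3 + (5628 + 3170)/(5273 - 28) = 3 + 8798/5245 = 24533/5245 ≈ 4.6774)
H = 636168/5245 (H = -4*(24533/5245 - 35) = -4*(-159042/5245) = 636168/5245 ≈ 121.29)
H + U(91, -60) = 636168/5245 - 65 = 295243/5245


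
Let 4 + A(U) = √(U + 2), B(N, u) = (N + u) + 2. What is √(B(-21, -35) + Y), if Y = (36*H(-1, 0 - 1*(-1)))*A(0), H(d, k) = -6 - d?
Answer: 3*√(74 - 20*√2) ≈ 20.284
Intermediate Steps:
B(N, u) = 2 + N + u
A(U) = -4 + √(2 + U) (A(U) = -4 + √(U + 2) = -4 + √(2 + U))
Y = 720 - 180*√2 (Y = (36*(-6 - 1*(-1)))*(-4 + √(2 + 0)) = (36*(-6 + 1))*(-4 + √2) = (36*(-5))*(-4 + √2) = -180*(-4 + √2) = 720 - 180*√2 ≈ 465.44)
√(B(-21, -35) + Y) = √((2 - 21 - 35) + (720 - 180*√2)) = √(-54 + (720 - 180*√2)) = √(666 - 180*√2)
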